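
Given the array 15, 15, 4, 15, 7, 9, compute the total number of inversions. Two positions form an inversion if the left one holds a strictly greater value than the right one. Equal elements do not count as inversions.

8 out-of-order pairs

Listing every pair i<j with a[i]>a[j] (using 0-based positions):
(0,2): 15 > 4
(0,4): 15 > 7
(0,5): 15 > 9
(1,2): 15 > 4
(1,4): 15 > 7
(1,5): 15 > 9
(3,4): 15 > 7
(3,5): 15 > 9
That's 8 pairs.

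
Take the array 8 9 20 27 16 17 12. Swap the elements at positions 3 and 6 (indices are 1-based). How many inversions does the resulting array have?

There are 7 inversions.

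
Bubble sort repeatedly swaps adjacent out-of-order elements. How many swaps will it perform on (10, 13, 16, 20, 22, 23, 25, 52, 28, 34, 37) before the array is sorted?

There are 3 swaps.

Each adjacent swap fixes exactly one inversion, so the minimum swap count equals the number of inversions.
Count inversions — for each element, later elements that are smaller:
10: none → 0
13: none → 0
16: none → 0
20: none → 0
22: none → 0
23: none → 0
25: none → 0
52: 28, 34, 37 → 3
28: none → 0
34: none → 0
37: none → 0
Total inversions: 0 + 0 + 0 + 0 + 0 + 0 + 0 + 3 + 0 + 0 + 0 = 3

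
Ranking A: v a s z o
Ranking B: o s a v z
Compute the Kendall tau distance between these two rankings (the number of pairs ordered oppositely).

7

Assign each item its position (1..5) in the first ordering, then rewrite the second ordering as that position sequence:
positions: v→1, a→2, s→3, z→4, o→5
second ordering as positions: [5, 3, 2, 1, 4]
Discordant pairs = inversions in this position sequence.
5: 3, 2, 1, 4 → 4
3: 2, 1 → 2
2: 1 → 1
1: 0
4: 0
Total: 4 + 2 + 1 + 0 + 0 = 7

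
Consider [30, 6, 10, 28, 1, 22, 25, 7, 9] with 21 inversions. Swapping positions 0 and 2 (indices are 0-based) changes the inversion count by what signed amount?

-1

Positions 0 and 2 hold 30 and 10; after swapping, the array is [10, 6, 30, 28, 1, 22, 25, 7, 9].
Sweep left to right; for each value list the smaller values that follow it:
10: 4
6: 1
30: 6
28: 5
1: 0
22: 2
25: 2
7: 0
9: 0
Sum: 4 + 1 + 6 + 5 + 0 + 2 + 2 + 0 + 0 = 20
Change: 20 − 21 = -1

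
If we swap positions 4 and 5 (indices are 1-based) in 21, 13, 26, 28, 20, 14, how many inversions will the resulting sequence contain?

Positions 4 and 5 hold 28 and 20; after swapping, the array is [21, 13, 26, 20, 28, 14].
For each element, count later entries that are smaller:
21 → 13, 20, 14 → 3
13 → none → 0
26 → 20, 14 → 2
20 → 14 → 1
28 → 14 → 1
14 → none → 0
Sum: 3 + 0 + 2 + 1 + 1 + 0 = 7

7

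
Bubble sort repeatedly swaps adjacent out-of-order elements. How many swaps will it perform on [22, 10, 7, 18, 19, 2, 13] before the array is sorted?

13

The minimum number of adjacent swaps to sort an array equals its inversion count, since every such swap removes exactly one inversion.
Count inversions — for each element, later elements that are smaller:
22: 10, 7, 18, 19, 2, 13 → 6
10: 7, 2 → 2
7: 2 → 1
18: 2, 13 → 2
19: 2, 13 → 2
2: none → 0
13: none → 0
Total inversions: 6 + 2 + 1 + 2 + 2 + 0 + 0 = 13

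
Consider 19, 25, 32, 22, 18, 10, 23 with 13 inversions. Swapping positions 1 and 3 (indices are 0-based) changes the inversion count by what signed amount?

Positions 1 and 3 hold 25 and 22; after swapping, the array is [19, 22, 32, 25, 18, 10, 23].
Sweep left to right; for each value list the smaller values that follow it:
19 → 18, 10 → 2
22 → 18, 10 → 2
32 → 25, 18, 10, 23 → 4
25 → 18, 10, 23 → 3
18 → 10 → 1
10 → none → 0
23 → none → 0
Sum: 2 + 2 + 4 + 3 + 1 + 0 + 0 = 12
Change: 12 − 13 = -1

-1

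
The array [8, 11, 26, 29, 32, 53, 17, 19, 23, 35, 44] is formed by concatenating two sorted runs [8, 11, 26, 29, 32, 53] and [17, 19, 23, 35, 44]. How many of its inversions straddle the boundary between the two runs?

For each element r of the right run, count left-run elements greater than r:
r = 17: 26, 29, 32, 53 → 4
r = 19: 26, 29, 32, 53 → 4
r = 23: 26, 29, 32, 53 → 4
r = 35: 53 → 1
r = 44: 53 → 1
Cross-inversions: 4 + 4 + 4 + 1 + 1 = 14

Split inversions: 14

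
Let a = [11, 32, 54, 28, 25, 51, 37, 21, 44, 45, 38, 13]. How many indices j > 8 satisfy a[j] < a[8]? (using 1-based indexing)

The element at index 8 is 21.
Elements after it: 44, 45, 38, 13
Those smaller than 21: 13

1 such element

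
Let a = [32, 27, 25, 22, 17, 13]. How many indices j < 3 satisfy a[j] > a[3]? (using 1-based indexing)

The element at index 3 is 25.
Elements before it: 32, 27
Those larger than 25: 32, 27

2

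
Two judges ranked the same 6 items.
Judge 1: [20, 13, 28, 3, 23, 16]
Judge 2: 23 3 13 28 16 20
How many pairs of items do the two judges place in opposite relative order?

10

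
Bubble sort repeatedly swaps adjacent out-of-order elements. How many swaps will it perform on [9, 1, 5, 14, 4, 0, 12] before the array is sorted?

Each adjacent swap fixes exactly one inversion, so the minimum swap count equals the number of inversions.
Count inversions — for each element, later elements that are smaller:
9: 1, 5, 4, 0 → 4
1: 0 → 1
5: 4, 0 → 2
14: 4, 0, 12 → 3
4: 0 → 1
0: none → 0
12: none → 0
Total inversions: 4 + 1 + 2 + 3 + 1 + 0 + 0 = 11

There are 11 swaps.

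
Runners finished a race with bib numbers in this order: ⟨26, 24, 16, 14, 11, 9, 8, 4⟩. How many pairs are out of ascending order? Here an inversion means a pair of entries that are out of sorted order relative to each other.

There are 28 inversions.

Count, for each position, how many later elements it exceeds:
26: 7
24: 6
16: 5
14: 4
11: 3
9: 2
8: 1
4: 0
Sum: 7 + 6 + 5 + 4 + 3 + 2 + 1 + 0 = 28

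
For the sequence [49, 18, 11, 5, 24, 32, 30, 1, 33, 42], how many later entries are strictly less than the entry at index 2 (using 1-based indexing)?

The element at index 2 is 18.
Elements after it: 11, 5, 24, 32, 30, 1, 33, 42
Those smaller than 18: 11, 5, 1

3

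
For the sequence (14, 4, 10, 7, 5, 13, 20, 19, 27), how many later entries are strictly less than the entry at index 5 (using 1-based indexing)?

The element at index 5 is 5.
Elements after it: 13, 20, 19, 27
None of them are smaller than 5.

0 such elements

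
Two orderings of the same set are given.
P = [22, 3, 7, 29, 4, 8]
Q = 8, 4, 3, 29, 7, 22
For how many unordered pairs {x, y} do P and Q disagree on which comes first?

13 disagreeing pairs

Assign each item its position (1..6) in the first ordering, then rewrite the second ordering as that position sequence:
positions: 22→1, 3→2, 7→3, 29→4, 4→5, 8→6
second ordering as positions: [6, 5, 2, 4, 3, 1]
Discordant pairs = inversions in this position sequence.
6: 5, 2, 4, 3, 1 → 5
5: 2, 4, 3, 1 → 4
2: 1 → 1
4: 3, 1 → 2
3: 1 → 1
1: 0
Total: 5 + 4 + 1 + 2 + 1 + 0 = 13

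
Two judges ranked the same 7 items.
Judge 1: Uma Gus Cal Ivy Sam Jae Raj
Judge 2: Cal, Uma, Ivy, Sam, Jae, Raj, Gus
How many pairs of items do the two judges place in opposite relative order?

6 discordant pairs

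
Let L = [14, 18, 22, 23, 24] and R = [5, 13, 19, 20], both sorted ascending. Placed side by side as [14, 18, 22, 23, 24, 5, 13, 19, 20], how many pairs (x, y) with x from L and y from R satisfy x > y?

For each element r of the right run, count left-run elements greater than r:
r = 5: 14, 18, 22, 23, 24 → 5
r = 13: 14, 18, 22, 23, 24 → 5
r = 19: 22, 23, 24 → 3
r = 20: 22, 23, 24 → 3
Cross-inversions: 5 + 5 + 3 + 3 = 16

16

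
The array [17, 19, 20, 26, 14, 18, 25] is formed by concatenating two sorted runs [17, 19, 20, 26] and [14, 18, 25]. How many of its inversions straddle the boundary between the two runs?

For each element r of the right run, count left-run elements greater than r:
r = 14: 17, 19, 20, 26 → 4
r = 18: 19, 20, 26 → 3
r = 25: 26 → 1
Cross-inversions: 4 + 3 + 1 = 8

There are 8 cross-inversions.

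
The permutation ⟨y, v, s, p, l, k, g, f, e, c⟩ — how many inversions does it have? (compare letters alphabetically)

45

Count, for each position, how many later elements it exceeds:
y: 9
v: 8
s: 7
p: 6
l: 5
k: 4
g: 3
f: 2
e: 1
c: 0
Sum: 9 + 8 + 7 + 6 + 5 + 4 + 3 + 2 + 1 + 0 = 45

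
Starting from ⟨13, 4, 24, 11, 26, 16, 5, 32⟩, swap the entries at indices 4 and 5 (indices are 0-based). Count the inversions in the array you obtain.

Positions 4 and 5 hold 26 and 16; after swapping, the array is [13, 4, 24, 11, 16, 26, 5, 32].
For each element, count later entries that are smaller:
13: 3
4: 0
24: 3
11: 1
16: 1
26: 1
5: 0
32: 0
Sum: 3 + 0 + 3 + 1 + 1 + 1 + 0 + 0 = 9

Inversions: 9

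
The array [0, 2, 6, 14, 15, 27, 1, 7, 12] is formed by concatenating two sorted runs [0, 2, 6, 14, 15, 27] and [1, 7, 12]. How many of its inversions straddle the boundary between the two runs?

There are 11 cross-inversions.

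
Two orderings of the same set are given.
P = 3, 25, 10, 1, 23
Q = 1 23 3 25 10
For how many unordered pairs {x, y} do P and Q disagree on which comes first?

6 disagreeing pairs

Assign each item its position (1..5) in the first ordering, then rewrite the second ordering as that position sequence:
positions: 3→1, 25→2, 10→3, 1→4, 23→5
second ordering as positions: [4, 5, 1, 2, 3]
Discordant pairs = inversions in this position sequence.
4: 1, 2, 3 → 3
5: 1, 2, 3 → 3
1: 0
2: 0
3: 0
Total: 3 + 3 + 0 + 0 + 0 = 6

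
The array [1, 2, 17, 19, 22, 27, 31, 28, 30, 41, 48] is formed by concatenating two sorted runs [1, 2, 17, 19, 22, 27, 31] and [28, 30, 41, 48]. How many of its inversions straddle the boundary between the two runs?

2

Take each right-half value and tally the left-half values above it:
r = 28: 31 → 1
r = 30: 31 → 1
r = 41: none → 0
r = 48: none → 0
Cross-inversions: 1 + 1 + 0 + 0 = 2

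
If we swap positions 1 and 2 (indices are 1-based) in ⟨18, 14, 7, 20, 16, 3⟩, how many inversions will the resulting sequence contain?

Positions 1 and 2 hold 18 and 14; after swapping, the array is [14, 18, 7, 20, 16, 3].
For each element, count later entries that are smaller:
14: 2
18: 3
7: 1
20: 2
16: 1
3: 0
Sum: 2 + 3 + 1 + 2 + 1 + 0 = 9

9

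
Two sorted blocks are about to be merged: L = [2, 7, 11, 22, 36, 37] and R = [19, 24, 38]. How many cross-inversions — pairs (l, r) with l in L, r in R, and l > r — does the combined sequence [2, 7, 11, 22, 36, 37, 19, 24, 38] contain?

Split inversions: 5

For each element r of the right run, count left-run elements greater than r:
r = 19: 22, 36, 37 → 3
r = 24: 36, 37 → 2
r = 38: none → 0
Cross-inversions: 3 + 2 + 0 = 5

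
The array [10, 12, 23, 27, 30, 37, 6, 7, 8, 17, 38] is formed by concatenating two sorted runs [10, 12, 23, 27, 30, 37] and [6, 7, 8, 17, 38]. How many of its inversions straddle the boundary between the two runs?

There are 22 split inversions.

For each element r of the right run, count left-run elements greater than r:
r = 6: 10, 12, 23, 27, 30, 37 → 6
r = 7: 10, 12, 23, 27, 30, 37 → 6
r = 8: 10, 12, 23, 27, 30, 37 → 6
r = 17: 23, 27, 30, 37 → 4
r = 38: none → 0
Cross-inversions: 6 + 6 + 6 + 4 + 0 = 22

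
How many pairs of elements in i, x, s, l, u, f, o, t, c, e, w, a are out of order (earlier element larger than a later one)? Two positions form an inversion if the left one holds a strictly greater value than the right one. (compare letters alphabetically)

Inversions: 42

For each element, count later entries that are smaller:
i → f, c, e, a → 4
x → s, l, u, f, o, t, c, e, w, a → 10
s → l, f, o, c, e, a → 6
l → f, c, e, a → 4
u → f, o, t, c, e, a → 6
f → c, e, a → 3
o → c, e, a → 3
t → c, e, a → 3
c → a → 1
e → a → 1
w → a → 1
a → none → 0
Sum: 4 + 10 + 6 + 4 + 6 + 3 + 3 + 3 + 1 + 1 + 1 + 0 = 42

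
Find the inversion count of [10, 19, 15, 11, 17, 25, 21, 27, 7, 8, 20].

24 inversions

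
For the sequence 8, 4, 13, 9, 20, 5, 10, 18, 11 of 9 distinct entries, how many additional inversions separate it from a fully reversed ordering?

24

Maximum inversions for 9 distinct elements is C(9, 2) = 9·8/2 = 36.
Current inversions — for each element, count later smaller elements:
8: 2
4: 0
13: 4
9: 1
20: 4
5: 0
10: 0
18: 1
11: 0
Current total: 2 + 0 + 4 + 1 + 4 + 0 + 0 + 1 + 0 = 12
Shortfall: 36 − 12 = 24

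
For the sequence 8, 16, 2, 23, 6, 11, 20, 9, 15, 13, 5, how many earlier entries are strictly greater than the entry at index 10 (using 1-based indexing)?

4 such elements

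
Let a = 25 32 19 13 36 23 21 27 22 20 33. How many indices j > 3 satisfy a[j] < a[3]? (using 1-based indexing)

1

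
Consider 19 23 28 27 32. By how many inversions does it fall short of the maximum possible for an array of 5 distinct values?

9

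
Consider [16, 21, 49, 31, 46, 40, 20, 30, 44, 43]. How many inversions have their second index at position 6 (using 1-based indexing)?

2

The element at index 6 is 40.
Elements before it: 16, 21, 49, 31, 46
Those larger than 40: 49, 46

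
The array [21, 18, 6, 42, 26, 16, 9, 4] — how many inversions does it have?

20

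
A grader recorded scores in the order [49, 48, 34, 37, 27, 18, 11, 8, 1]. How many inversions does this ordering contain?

For each element, count later entries that are smaller:
49: 8
48: 7
34: 5
37: 5
27: 4
18: 3
11: 2
8: 1
1: 0
Sum: 8 + 7 + 5 + 5 + 4 + 3 + 2 + 1 + 0 = 35

35 inversions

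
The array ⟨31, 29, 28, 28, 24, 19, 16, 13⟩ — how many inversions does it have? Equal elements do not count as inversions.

There are 27 inversions.

Count, for each position, how many later elements it exceeds:
31: 7
29: 6
28: 4
28: 4
24: 3
19: 2
16: 1
13: 0
Sum: 7 + 6 + 4 + 4 + 3 + 2 + 1 + 0 = 27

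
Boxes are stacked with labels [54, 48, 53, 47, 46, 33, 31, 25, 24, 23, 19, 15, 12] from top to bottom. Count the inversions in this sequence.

Count, for each position, how many later elements it exceeds:
54 → 48, 53, 47, 46, 33, 31, 25, 24, 23, 19, 15, 12 → 12
48 → 47, 46, 33, 31, 25, 24, 23, 19, 15, 12 → 10
53 → 47, 46, 33, 31, 25, 24, 23, 19, 15, 12 → 10
47 → 46, 33, 31, 25, 24, 23, 19, 15, 12 → 9
46 → 33, 31, 25, 24, 23, 19, 15, 12 → 8
33 → 31, 25, 24, 23, 19, 15, 12 → 7
31 → 25, 24, 23, 19, 15, 12 → 6
25 → 24, 23, 19, 15, 12 → 5
24 → 23, 19, 15, 12 → 4
23 → 19, 15, 12 → 3
19 → 15, 12 → 2
15 → 12 → 1
12 → none → 0
Sum: 12 + 10 + 10 + 9 + 8 + 7 + 6 + 5 + 4 + 3 + 2 + 1 + 0 = 77

77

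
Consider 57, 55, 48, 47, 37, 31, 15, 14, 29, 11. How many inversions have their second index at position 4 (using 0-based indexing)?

4

The element at index 4 is 37.
Elements before it: 57, 55, 48, 47
Those larger than 37: 57, 55, 48, 47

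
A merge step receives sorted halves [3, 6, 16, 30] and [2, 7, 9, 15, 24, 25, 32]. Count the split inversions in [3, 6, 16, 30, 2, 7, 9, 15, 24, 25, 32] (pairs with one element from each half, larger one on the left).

12 split inversions

For each element r of the right run, count left-run elements greater than r:
r = 2: 3, 6, 16, 30 → 4
r = 7: 16, 30 → 2
r = 9: 16, 30 → 2
r = 15: 16, 30 → 2
r = 24: 30 → 1
r = 25: 30 → 1
r = 32: none → 0
Cross-inversions: 4 + 2 + 2 + 2 + 1 + 1 + 0 = 12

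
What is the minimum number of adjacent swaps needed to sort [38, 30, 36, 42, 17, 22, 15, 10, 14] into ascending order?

Each adjacent swap fixes exactly one inversion, so the minimum swap count equals the number of inversions.
Count inversions — for each element, later elements that are smaller:
38: 30, 36, 17, 22, 15, 10, 14 → 7
30: 17, 22, 15, 10, 14 → 5
36: 17, 22, 15, 10, 14 → 5
42: 17, 22, 15, 10, 14 → 5
17: 15, 10, 14 → 3
22: 15, 10, 14 → 3
15: 10, 14 → 2
10: none → 0
14: none → 0
Total inversions: 7 + 5 + 5 + 5 + 3 + 3 + 2 + 0 + 0 = 30

30 adjacent swaps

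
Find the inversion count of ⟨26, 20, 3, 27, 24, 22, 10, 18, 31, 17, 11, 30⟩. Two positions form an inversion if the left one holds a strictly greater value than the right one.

34 inversions

Sweep left to right; for each value list the smaller values that follow it:
26 → 20, 3, 24, 22, 10, 18, 17, 11 → 8
20 → 3, 10, 18, 17, 11 → 5
3 → none → 0
27 → 24, 22, 10, 18, 17, 11 → 6
24 → 22, 10, 18, 17, 11 → 5
22 → 10, 18, 17, 11 → 4
10 → none → 0
18 → 17, 11 → 2
31 → 17, 11, 30 → 3
17 → 11 → 1
11 → none → 0
30 → none → 0
Sum: 8 + 5 + 0 + 6 + 5 + 4 + 0 + 2 + 3 + 1 + 0 + 0 = 34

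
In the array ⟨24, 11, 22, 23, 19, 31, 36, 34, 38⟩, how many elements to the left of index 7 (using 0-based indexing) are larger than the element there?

1

The element at index 7 is 34.
Elements before it: 24, 11, 22, 23, 19, 31, 36
Those larger than 34: 36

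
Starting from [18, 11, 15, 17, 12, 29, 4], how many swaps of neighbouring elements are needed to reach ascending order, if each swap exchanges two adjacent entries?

12 adjacent swaps

Each adjacent swap fixes exactly one inversion, so the minimum swap count equals the number of inversions.
Count inversions — for each element, later elements that are smaller:
18: 11, 15, 17, 12, 4 → 5
11: 4 → 1
15: 12, 4 → 2
17: 12, 4 → 2
12: 4 → 1
29: 4 → 1
4: none → 0
Total inversions: 5 + 1 + 2 + 2 + 1 + 1 + 0 = 12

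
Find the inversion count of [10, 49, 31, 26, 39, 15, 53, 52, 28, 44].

17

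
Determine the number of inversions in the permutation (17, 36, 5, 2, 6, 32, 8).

11

Inversion pairs (indices are 1-based):
(1,3): 17 > 5
(1,4): 17 > 2
(1,5): 17 > 6
(1,7): 17 > 8
(2,3): 36 > 5
(2,4): 36 > 2
(2,5): 36 > 6
(2,6): 36 > 32
(2,7): 36 > 8
(3,4): 5 > 2
(6,7): 32 > 8
That's 11 pairs.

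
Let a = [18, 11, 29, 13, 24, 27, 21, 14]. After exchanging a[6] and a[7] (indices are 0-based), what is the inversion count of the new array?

12 inversions

Positions 6 and 7 hold 21 and 14; after swapping, the array is [18, 11, 29, 13, 24, 27, 14, 21].
For each element, count later entries that are smaller:
18: 3
11: 0
29: 5
13: 0
24: 2
27: 2
14: 0
21: 0
Sum: 3 + 0 + 5 + 0 + 2 + 2 + 0 + 0 = 12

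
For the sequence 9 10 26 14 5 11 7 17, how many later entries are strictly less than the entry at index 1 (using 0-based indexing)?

The element at index 1 is 10.
Elements after it: 26, 14, 5, 11, 7, 17
Those smaller than 10: 5, 7

2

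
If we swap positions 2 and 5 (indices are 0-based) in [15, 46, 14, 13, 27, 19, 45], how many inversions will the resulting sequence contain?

Positions 2 and 5 hold 14 and 19; after swapping, the array is [15, 46, 19, 13, 27, 14, 45].
Sweep left to right; for each value list the smaller values that follow it:
15: 2
46: 5
19: 2
13: 0
27: 1
14: 0
45: 0
Sum: 2 + 5 + 2 + 0 + 1 + 0 + 0 = 10

10 inversions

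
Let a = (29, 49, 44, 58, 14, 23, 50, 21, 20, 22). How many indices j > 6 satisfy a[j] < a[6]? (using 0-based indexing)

3 such elements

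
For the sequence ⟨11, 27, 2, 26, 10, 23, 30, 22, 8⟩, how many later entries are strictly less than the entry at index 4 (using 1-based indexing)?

The element at index 4 is 26.
Elements after it: 10, 23, 30, 22, 8
Those smaller than 26: 10, 23, 22, 8

4 such elements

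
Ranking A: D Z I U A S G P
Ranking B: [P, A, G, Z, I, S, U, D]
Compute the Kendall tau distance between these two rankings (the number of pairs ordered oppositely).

Assign each item its position (1..8) in the first ordering, then rewrite the second ordering as that position sequence:
positions: D→1, Z→2, I→3, U→4, A→5, S→6, G→7, P→8
second ordering as positions: [8, 5, 7, 2, 3, 6, 4, 1]
Discordant pairs = inversions in this position sequence.
8: 5, 7, 2, 3, 6, 4, 1 → 7
5: 2, 3, 4, 1 → 4
7: 2, 3, 6, 4, 1 → 5
2: 1 → 1
3: 1 → 1
6: 4, 1 → 2
4: 1 → 1
1: 0
Total: 7 + 4 + 5 + 1 + 1 + 2 + 1 + 0 = 21

21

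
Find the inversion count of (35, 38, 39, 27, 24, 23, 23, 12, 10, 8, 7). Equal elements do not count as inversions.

There are 51 inversions.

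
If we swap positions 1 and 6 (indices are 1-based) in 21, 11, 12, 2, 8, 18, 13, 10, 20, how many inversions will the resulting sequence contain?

Positions 1 and 6 hold 21 and 18; after swapping, the array is [18, 11, 12, 2, 8, 21, 13, 10, 20].
Sweep left to right; for each value list the smaller values that follow it:
18: 6
11: 3
12: 3
2: 0
8: 0
21: 3
13: 1
10: 0
20: 0
Sum: 6 + 3 + 3 + 0 + 0 + 3 + 1 + 0 + 0 = 16

There are 16 inversions.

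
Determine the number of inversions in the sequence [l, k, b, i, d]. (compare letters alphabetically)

Sweep left to right; for each value list the smaller values that follow it:
l → k, b, i, d → 4
k → b, i, d → 3
b → none → 0
i → d → 1
d → none → 0
Sum: 4 + 3 + 0 + 1 + 0 = 8

8 inversions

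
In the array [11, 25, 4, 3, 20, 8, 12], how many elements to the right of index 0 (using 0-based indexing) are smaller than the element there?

The element at index 0 is 11.
Elements after it: 25, 4, 3, 20, 8, 12
Those smaller than 11: 4, 3, 8

3 such elements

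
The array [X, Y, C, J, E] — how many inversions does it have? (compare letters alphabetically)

7

Out-of-order index pairs (1-indexed):
(1,3): X > C
(1,4): X > J
(1,5): X > E
(2,3): Y > C
(2,4): Y > J
(2,5): Y > E
(4,5): J > E
That's 7 pairs.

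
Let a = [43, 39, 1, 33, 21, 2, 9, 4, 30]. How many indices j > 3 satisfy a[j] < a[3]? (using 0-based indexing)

5

The element at index 3 is 33.
Elements after it: 21, 2, 9, 4, 30
Those smaller than 33: 21, 2, 9, 4, 30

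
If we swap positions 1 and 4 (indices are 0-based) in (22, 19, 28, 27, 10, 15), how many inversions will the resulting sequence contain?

Positions 1 and 4 hold 19 and 10; after swapping, the array is [22, 10, 28, 27, 19, 15].
Sweep left to right; for each value list the smaller values that follow it:
22 → 10, 19, 15 → 3
10 → none → 0
28 → 27, 19, 15 → 3
27 → 19, 15 → 2
19 → 15 → 1
15 → none → 0
Sum: 3 + 0 + 3 + 2 + 1 + 0 = 9

9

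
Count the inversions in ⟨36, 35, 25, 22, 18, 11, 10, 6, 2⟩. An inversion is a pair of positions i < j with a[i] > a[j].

Element-by-element contributions:
36 → 35, 25, 22, 18, 11, 10, 6, 2 → 8
35 → 25, 22, 18, 11, 10, 6, 2 → 7
25 → 22, 18, 11, 10, 6, 2 → 6
22 → 18, 11, 10, 6, 2 → 5
18 → 11, 10, 6, 2 → 4
11 → 10, 6, 2 → 3
10 → 6, 2 → 2
6 → 2 → 1
2 → none → 0
Sum: 8 + 7 + 6 + 5 + 4 + 3 + 2 + 1 + 0 = 36

Inversions: 36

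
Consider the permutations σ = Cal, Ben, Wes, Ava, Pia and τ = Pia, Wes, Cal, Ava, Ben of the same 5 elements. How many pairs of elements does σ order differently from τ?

7

Assign each item its position (1..5) in the first ordering, then rewrite the second ordering as that position sequence:
positions: Cal→1, Ben→2, Wes→3, Ava→4, Pia→5
second ordering as positions: [5, 3, 1, 4, 2]
Discordant pairs = inversions in this position sequence.
5: 3, 1, 4, 2 → 4
3: 1, 2 → 2
1: 0
4: 2 → 1
2: 0
Total: 4 + 2 + 0 + 1 + 0 = 7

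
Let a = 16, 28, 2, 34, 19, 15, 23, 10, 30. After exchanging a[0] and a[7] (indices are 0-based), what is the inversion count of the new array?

Positions 0 and 7 hold 16 and 10; after swapping, the array is [10, 28, 2, 34, 19, 15, 23, 16, 30].
Count, for each position, how many later elements it exceeds:
10: 1
28: 5
2: 0
34: 5
19: 2
15: 0
23: 1
16: 0
30: 0
Sum: 1 + 5 + 0 + 5 + 2 + 0 + 1 + 0 + 0 = 14

14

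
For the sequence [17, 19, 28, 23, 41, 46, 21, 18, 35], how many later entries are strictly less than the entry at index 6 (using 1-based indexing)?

The element at index 6 is 46.
Elements after it: 21, 18, 35
Those smaller than 46: 21, 18, 35

3 such elements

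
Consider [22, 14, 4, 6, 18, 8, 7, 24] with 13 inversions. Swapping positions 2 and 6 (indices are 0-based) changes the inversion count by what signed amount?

Positions 2 and 6 hold 4 and 7; after swapping, the array is [22, 14, 7, 6, 18, 8, 4, 24].
For each element, count later entries that are smaller:
22 → 14, 7, 6, 18, 8, 4 → 6
14 → 7, 6, 8, 4 → 4
7 → 6, 4 → 2
6 → 4 → 1
18 → 8, 4 → 2
8 → 4 → 1
4 → none → 0
24 → none → 0
Sum: 6 + 4 + 2 + 1 + 2 + 1 + 0 + 0 = 16
Change: 16 − 13 = +3

+3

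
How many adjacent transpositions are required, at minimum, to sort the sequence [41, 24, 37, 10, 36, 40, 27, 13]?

Minimum adjacent swaps = number of inversions (each swap of adjacent out-of-order elements removes one inversion and no swap can remove more).
Count inversions — for each element, later elements that are smaller:
41: 24, 37, 10, 36, 40, 27, 13 → 7
24: 10, 13 → 2
37: 10, 36, 27, 13 → 4
10: none → 0
36: 27, 13 → 2
40: 27, 13 → 2
27: 13 → 1
13: none → 0
Total inversions: 7 + 2 + 4 + 0 + 2 + 2 + 1 + 0 = 18

18 swaps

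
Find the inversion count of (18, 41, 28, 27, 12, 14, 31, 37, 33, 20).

Sweep left to right; for each value list the smaller values that follow it:
18: 2
41: 8
28: 4
27: 3
12: 0
14: 0
31: 1
37: 2
33: 1
20: 0
Sum: 2 + 8 + 4 + 3 + 0 + 0 + 1 + 2 + 1 + 0 = 21

21 inversions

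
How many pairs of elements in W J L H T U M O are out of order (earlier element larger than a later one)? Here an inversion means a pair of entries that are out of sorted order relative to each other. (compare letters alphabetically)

Count, for each position, how many later elements it exceeds:
W: 7
J: 1
L: 1
H: 0
T: 2
U: 2
M: 0
O: 0
Sum: 7 + 1 + 1 + 0 + 2 + 2 + 0 + 0 = 13

13 inversions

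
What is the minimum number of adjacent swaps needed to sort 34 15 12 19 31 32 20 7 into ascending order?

16 adjacent swaps

The minimum number of adjacent swaps to sort an array equals its inversion count, since every such swap removes exactly one inversion.
Count inversions — for each element, later elements that are smaller:
34: 15, 12, 19, 31, 32, 20, 7 → 7
15: 12, 7 → 2
12: 7 → 1
19: 7 → 1
31: 20, 7 → 2
32: 20, 7 → 2
20: 7 → 1
7: none → 0
Total inversions: 7 + 2 + 1 + 1 + 2 + 2 + 1 + 0 = 16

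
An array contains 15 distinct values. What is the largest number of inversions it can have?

105

The maximum occurs when the array is in strictly decreasing order: every one of the C(15, 2) pairs is inverted.
C(15, 2) = 15·14/2 = 105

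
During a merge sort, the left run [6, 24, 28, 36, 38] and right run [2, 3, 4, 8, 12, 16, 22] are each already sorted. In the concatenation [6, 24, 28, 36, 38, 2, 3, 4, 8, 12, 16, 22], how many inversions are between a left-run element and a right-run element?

31 split inversions

Take each right-half value and tally the left-half values above it:
r = 2: 6, 24, 28, 36, 38 → 5
r = 3: 6, 24, 28, 36, 38 → 5
r = 4: 6, 24, 28, 36, 38 → 5
r = 8: 24, 28, 36, 38 → 4
r = 12: 24, 28, 36, 38 → 4
r = 16: 24, 28, 36, 38 → 4
r = 22: 24, 28, 36, 38 → 4
Cross-inversions: 5 + 5 + 5 + 4 + 4 + 4 + 4 = 31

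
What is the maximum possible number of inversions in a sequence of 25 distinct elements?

300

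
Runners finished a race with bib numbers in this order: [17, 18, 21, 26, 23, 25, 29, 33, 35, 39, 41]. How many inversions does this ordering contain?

2

For each element, count later entries that are smaller:
17: 0
18: 0
21: 0
26: 2
23: 0
25: 0
29: 0
33: 0
35: 0
39: 0
41: 0
Sum: 0 + 0 + 0 + 2 + 0 + 0 + 0 + 0 + 0 + 0 + 0 = 2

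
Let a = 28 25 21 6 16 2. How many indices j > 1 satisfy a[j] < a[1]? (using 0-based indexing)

The element at index 1 is 25.
Elements after it: 21, 6, 16, 2
Those smaller than 25: 21, 6, 16, 2

4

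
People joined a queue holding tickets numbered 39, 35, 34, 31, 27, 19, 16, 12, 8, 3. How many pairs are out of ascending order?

Inversions: 45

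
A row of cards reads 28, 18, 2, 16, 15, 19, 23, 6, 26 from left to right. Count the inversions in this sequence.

Count, for each position, how many later elements it exceeds:
28: 8
18: 4
2: 0
16: 2
15: 1
19: 1
23: 1
6: 0
26: 0
Sum: 8 + 4 + 0 + 2 + 1 + 1 + 1 + 0 + 0 = 17

17 inversions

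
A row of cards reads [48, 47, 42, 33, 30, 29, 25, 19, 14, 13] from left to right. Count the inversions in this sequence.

For each element, count later entries that are smaller:
48 → 47, 42, 33, 30, 29, 25, 19, 14, 13 → 9
47 → 42, 33, 30, 29, 25, 19, 14, 13 → 8
42 → 33, 30, 29, 25, 19, 14, 13 → 7
33 → 30, 29, 25, 19, 14, 13 → 6
30 → 29, 25, 19, 14, 13 → 5
29 → 25, 19, 14, 13 → 4
25 → 19, 14, 13 → 3
19 → 14, 13 → 2
14 → 13 → 1
13 → none → 0
Sum: 9 + 8 + 7 + 6 + 5 + 4 + 3 + 2 + 1 + 0 = 45

45 inversions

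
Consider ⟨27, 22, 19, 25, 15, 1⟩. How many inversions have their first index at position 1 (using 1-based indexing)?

5 such elements

The element at index 1 is 27.
Elements after it: 22, 19, 25, 15, 1
Those smaller than 27: 22, 19, 25, 15, 1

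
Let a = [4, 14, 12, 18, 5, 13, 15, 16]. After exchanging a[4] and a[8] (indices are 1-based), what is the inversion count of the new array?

7

Positions 4 and 8 hold 18 and 16; after swapping, the array is [4, 14, 12, 16, 5, 13, 15, 18].
Count, for each position, how many later elements it exceeds:
4: 0
14: 3
12: 1
16: 3
5: 0
13: 0
15: 0
18: 0
Sum: 0 + 3 + 1 + 3 + 0 + 0 + 0 + 0 = 7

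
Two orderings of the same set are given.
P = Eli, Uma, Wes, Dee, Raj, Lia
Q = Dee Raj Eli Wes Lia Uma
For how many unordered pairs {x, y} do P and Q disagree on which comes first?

8

Assign each item its position (1..6) in the first ordering, then rewrite the second ordering as that position sequence:
positions: Eli→1, Uma→2, Wes→3, Dee→4, Raj→5, Lia→6
second ordering as positions: [4, 5, 1, 3, 6, 2]
Discordant pairs = inversions in this position sequence.
4: 1, 3, 2 → 3
5: 1, 3, 2 → 3
1: 0
3: 2 → 1
6: 2 → 1
2: 0
Total: 3 + 3 + 0 + 1 + 1 + 0 = 8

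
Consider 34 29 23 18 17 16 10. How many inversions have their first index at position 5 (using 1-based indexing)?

2 such elements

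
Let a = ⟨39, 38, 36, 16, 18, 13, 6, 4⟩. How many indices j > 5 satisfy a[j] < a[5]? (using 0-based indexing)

The element at index 5 is 13.
Elements after it: 6, 4
Those smaller than 13: 6, 4

2 such elements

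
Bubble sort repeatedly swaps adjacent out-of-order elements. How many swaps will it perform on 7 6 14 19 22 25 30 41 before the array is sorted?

1

Minimum adjacent swaps = number of inversions (each swap of adjacent out-of-order elements removes one inversion and no swap can remove more).
Count inversions — for each element, later elements that are smaller:
7: 6 → 1
6: none → 0
14: none → 0
19: none → 0
22: none → 0
25: none → 0
30: none → 0
41: none → 0
Total inversions: 1 + 0 + 0 + 0 + 0 + 0 + 0 + 0 = 1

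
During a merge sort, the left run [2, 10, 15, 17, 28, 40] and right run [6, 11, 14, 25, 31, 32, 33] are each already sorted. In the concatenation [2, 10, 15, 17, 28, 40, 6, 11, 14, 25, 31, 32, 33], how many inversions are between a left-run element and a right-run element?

18

For each element r of the right run, count left-run elements greater than r:
r = 6: 10, 15, 17, 28, 40 → 5
r = 11: 15, 17, 28, 40 → 4
r = 14: 15, 17, 28, 40 → 4
r = 25: 28, 40 → 2
r = 31: 40 → 1
r = 32: 40 → 1
r = 33: 40 → 1
Cross-inversions: 5 + 4 + 4 + 2 + 1 + 1 + 1 = 18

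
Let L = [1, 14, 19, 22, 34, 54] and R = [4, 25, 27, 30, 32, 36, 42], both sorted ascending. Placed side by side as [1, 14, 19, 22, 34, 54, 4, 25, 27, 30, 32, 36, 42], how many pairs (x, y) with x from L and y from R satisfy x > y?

15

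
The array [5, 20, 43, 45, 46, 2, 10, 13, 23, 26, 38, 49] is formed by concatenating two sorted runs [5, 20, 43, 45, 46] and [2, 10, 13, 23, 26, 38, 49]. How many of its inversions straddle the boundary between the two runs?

22 split inversions

Count, for every r in R, how many entries of L exceed r:
r = 2: 5, 20, 43, 45, 46 → 5
r = 10: 20, 43, 45, 46 → 4
r = 13: 20, 43, 45, 46 → 4
r = 23: 43, 45, 46 → 3
r = 26: 43, 45, 46 → 3
r = 38: 43, 45, 46 → 3
r = 49: none → 0
Cross-inversions: 5 + 4 + 4 + 3 + 3 + 3 + 0 = 22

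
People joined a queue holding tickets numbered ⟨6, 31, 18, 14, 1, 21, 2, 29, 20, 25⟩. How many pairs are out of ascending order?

Sweep left to right; for each value list the smaller values that follow it:
6 → 1, 2 → 2
31 → 18, 14, 1, 21, 2, 29, 20, 25 → 8
18 → 14, 1, 2 → 3
14 → 1, 2 → 2
1 → none → 0
21 → 2, 20 → 2
2 → none → 0
29 → 20, 25 → 2
20 → none → 0
25 → none → 0
Sum: 2 + 8 + 3 + 2 + 0 + 2 + 0 + 2 + 0 + 0 = 19

There are 19 inversions.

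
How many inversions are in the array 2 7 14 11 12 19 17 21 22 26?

Sweep left to right; for each value list the smaller values that follow it:
2 → none → 0
7 → none → 0
14 → 11, 12 → 2
11 → none → 0
12 → none → 0
19 → 17 → 1
17 → none → 0
21 → none → 0
22 → none → 0
26 → none → 0
Sum: 0 + 0 + 2 + 0 + 0 + 1 + 0 + 0 + 0 + 0 = 3

3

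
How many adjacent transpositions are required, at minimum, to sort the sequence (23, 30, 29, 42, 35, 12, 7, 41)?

14

The minimum number of adjacent swaps to sort an array equals its inversion count, since every such swap removes exactly one inversion.
Count inversions — for each element, later elements that are smaller:
23: 12, 7 → 2
30: 29, 12, 7 → 3
29: 12, 7 → 2
42: 35, 12, 7, 41 → 4
35: 12, 7 → 2
12: 7 → 1
7: none → 0
41: none → 0
Total inversions: 2 + 3 + 2 + 4 + 2 + 1 + 0 + 0 = 14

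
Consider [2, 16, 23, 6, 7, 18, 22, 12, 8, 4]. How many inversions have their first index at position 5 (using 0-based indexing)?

The element at index 5 is 18.
Elements after it: 22, 12, 8, 4
Those smaller than 18: 12, 8, 4

3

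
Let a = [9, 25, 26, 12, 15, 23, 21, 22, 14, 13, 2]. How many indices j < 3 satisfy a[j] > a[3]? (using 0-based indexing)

2

The element at index 3 is 12.
Elements before it: 9, 25, 26
Those larger than 12: 25, 26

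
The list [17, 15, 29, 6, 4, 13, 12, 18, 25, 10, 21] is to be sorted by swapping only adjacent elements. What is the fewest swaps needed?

The minimum number of adjacent swaps to sort an array equals its inversion count, since every such swap removes exactly one inversion.
Count inversions — for each element, later elements that are smaller:
17: 15, 6, 4, 13, 12, 10 → 6
15: 6, 4, 13, 12, 10 → 5
29: 6, 4, 13, 12, 18, 25, 10, 21 → 8
6: 4 → 1
4: none → 0
13: 12, 10 → 2
12: 10 → 1
18: 10 → 1
25: 10, 21 → 2
10: none → 0
21: none → 0
Total inversions: 6 + 5 + 8 + 1 + 0 + 2 + 1 + 1 + 2 + 0 + 0 = 26

26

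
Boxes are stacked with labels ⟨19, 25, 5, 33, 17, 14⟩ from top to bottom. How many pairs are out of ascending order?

Element-by-element contributions:
19: 3
25: 3
5: 0
33: 2
17: 1
14: 0
Sum: 3 + 3 + 0 + 2 + 1 + 0 = 9

9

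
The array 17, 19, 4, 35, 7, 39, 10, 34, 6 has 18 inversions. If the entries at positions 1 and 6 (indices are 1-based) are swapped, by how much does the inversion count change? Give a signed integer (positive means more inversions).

Positions 1 and 6 hold 17 and 39; after swapping, the array is [39, 19, 4, 35, 7, 17, 10, 34, 6].
Count, for each position, how many later elements it exceeds:
39: 8
19: 5
4: 0
35: 5
7: 1
17: 2
10: 1
34: 1
6: 0
Sum: 8 + 5 + 0 + 5 + 1 + 2 + 1 + 1 + 0 = 23
Change: 23 − 18 = +5

+5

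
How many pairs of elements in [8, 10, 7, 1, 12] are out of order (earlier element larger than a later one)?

5

Count, for each position, how many later elements it exceeds:
8: 2
10: 2
7: 1
1: 0
12: 0
Sum: 2 + 2 + 1 + 0 + 0 = 5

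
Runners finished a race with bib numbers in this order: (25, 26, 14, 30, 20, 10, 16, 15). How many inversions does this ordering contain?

19 inversions

Sweep left to right; for each value list the smaller values that follow it:
25 → 14, 20, 10, 16, 15 → 5
26 → 14, 20, 10, 16, 15 → 5
14 → 10 → 1
30 → 20, 10, 16, 15 → 4
20 → 10, 16, 15 → 3
10 → none → 0
16 → 15 → 1
15 → none → 0
Sum: 5 + 5 + 1 + 4 + 3 + 0 + 1 + 0 = 19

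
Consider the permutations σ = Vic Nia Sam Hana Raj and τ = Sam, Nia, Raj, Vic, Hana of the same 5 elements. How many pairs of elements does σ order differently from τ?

Assign each item its position (1..5) in the first ordering, then rewrite the second ordering as that position sequence:
positions: Vic→1, Nia→2, Sam→3, Hana→4, Raj→5
second ordering as positions: [3, 2, 5, 1, 4]
Discordant pairs = inversions in this position sequence.
3: 2, 1 → 2
2: 1 → 1
5: 1, 4 → 2
1: 0
4: 0
Total: 2 + 1 + 2 + 0 + 0 = 5

5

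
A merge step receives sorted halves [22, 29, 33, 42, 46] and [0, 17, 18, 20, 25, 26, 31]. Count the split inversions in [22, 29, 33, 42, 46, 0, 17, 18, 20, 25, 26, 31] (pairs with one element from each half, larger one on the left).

31

Take each right-half value and tally the left-half values above it:
r = 0: 22, 29, 33, 42, 46 → 5
r = 17: 22, 29, 33, 42, 46 → 5
r = 18: 22, 29, 33, 42, 46 → 5
r = 20: 22, 29, 33, 42, 46 → 5
r = 25: 29, 33, 42, 46 → 4
r = 26: 29, 33, 42, 46 → 4
r = 31: 33, 42, 46 → 3
Cross-inversions: 5 + 5 + 5 + 5 + 4 + 4 + 3 = 31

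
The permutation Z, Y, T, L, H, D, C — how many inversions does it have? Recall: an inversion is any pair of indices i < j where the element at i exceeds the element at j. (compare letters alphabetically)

21 out-of-order pairs

Sweep left to right; for each value list the smaller values that follow it:
Z → Y, T, L, H, D, C → 6
Y → T, L, H, D, C → 5
T → L, H, D, C → 4
L → H, D, C → 3
H → D, C → 2
D → C → 1
C → none → 0
Sum: 6 + 5 + 4 + 3 + 2 + 1 + 0 = 21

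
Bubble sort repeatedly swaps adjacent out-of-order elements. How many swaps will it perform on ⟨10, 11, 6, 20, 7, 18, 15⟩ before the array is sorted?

The minimum number of adjacent swaps to sort an array equals its inversion count, since every such swap removes exactly one inversion.
Count inversions — for each element, later elements that are smaller:
10: 6, 7 → 2
11: 6, 7 → 2
6: none → 0
20: 7, 18, 15 → 3
7: none → 0
18: 15 → 1
15: none → 0
Total inversions: 2 + 2 + 0 + 3 + 0 + 1 + 0 = 8

There are 8 swaps.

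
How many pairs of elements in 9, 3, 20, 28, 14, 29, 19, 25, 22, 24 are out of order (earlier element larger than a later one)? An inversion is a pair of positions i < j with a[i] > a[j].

Count, for each position, how many later elements it exceeds:
9 → 3 → 1
3 → none → 0
20 → 14, 19 → 2
28 → 14, 19, 25, 22, 24 → 5
14 → none → 0
29 → 19, 25, 22, 24 → 4
19 → none → 0
25 → 22, 24 → 2
22 → none → 0
24 → none → 0
Sum: 1 + 0 + 2 + 5 + 0 + 4 + 0 + 2 + 0 + 0 = 14

14 inversions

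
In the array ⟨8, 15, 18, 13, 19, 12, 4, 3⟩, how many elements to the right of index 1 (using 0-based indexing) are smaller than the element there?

4

The element at index 1 is 15.
Elements after it: 18, 13, 19, 12, 4, 3
Those smaller than 15: 13, 12, 4, 3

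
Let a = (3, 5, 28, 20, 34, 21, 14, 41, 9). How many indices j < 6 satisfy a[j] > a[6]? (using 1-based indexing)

2

The element at index 6 is 21.
Elements before it: 3, 5, 28, 20, 34
Those larger than 21: 28, 34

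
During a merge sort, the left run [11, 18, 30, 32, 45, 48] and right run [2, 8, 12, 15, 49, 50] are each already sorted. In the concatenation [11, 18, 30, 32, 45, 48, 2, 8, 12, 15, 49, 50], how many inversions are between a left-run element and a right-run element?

22

Take each right-half value and tally the left-half values above it:
r = 2: 11, 18, 30, 32, 45, 48 → 6
r = 8: 11, 18, 30, 32, 45, 48 → 6
r = 12: 18, 30, 32, 45, 48 → 5
r = 15: 18, 30, 32, 45, 48 → 5
r = 49: none → 0
r = 50: none → 0
Cross-inversions: 6 + 6 + 5 + 5 + 0 + 0 = 22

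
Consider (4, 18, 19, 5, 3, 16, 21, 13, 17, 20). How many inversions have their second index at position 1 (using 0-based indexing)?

0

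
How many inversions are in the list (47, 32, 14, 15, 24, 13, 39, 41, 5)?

22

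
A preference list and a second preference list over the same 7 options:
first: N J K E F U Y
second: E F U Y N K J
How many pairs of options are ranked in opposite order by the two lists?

There are 13 pairs.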